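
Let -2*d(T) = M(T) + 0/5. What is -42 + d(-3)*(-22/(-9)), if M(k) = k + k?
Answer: -104/3 ≈ -34.667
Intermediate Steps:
M(k) = 2*k
d(T) = -T (d(T) = -(2*T + 0/5)/2 = -(2*T + (⅕)*0)/2 = -(2*T + 0)/2 = -T)
-42 + d(-3)*(-22/(-9)) = -42 + (-1*(-3))*(-22/(-9)) = -42 + 3*(-22*(-⅑)) = -42 + 3*(22/9) = -42 + 22/3 = -104/3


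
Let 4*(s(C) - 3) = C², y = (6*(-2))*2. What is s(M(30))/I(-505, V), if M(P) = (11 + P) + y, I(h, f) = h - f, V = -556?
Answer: 301/204 ≈ 1.4755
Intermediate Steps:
y = -24 (y = -12*2 = -24)
M(P) = -13 + P (M(P) = (11 + P) - 24 = -13 + P)
s(C) = 3 + C²/4
s(M(30))/I(-505, V) = (3 + (-13 + 30)²/4)/(-505 - 1*(-556)) = (3 + (¼)*17²)/(-505 + 556) = (3 + (¼)*289)/51 = (3 + 289/4)*(1/51) = (301/4)*(1/51) = 301/204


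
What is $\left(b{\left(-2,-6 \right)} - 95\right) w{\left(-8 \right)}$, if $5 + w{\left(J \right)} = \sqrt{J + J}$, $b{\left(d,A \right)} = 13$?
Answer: $410 - 328 i \approx 410.0 - 328.0 i$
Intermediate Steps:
$w{\left(J \right)} = -5 + \sqrt{2} \sqrt{J}$ ($w{\left(J \right)} = -5 + \sqrt{J + J} = -5 + \sqrt{2 J} = -5 + \sqrt{2} \sqrt{J}$)
$\left(b{\left(-2,-6 \right)} - 95\right) w{\left(-8 \right)} = \left(13 - 95\right) \left(-5 + \sqrt{2} \sqrt{-8}\right) = - 82 \left(-5 + \sqrt{2} \cdot 2 i \sqrt{2}\right) = - 82 \left(-5 + 4 i\right) = 410 - 328 i$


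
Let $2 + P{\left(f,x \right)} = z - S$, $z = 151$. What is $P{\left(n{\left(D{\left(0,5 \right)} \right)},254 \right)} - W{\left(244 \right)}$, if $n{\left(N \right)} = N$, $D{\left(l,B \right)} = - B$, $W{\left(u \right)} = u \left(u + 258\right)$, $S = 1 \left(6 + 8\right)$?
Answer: $-122353$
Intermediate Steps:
$S = 14$ ($S = 1 \cdot 14 = 14$)
$W{\left(u \right)} = u \left(258 + u\right)$
$P{\left(f,x \right)} = 135$ ($P{\left(f,x \right)} = -2 + \left(151 - 14\right) = -2 + 137 = 135$)
$P{\left(n{\left(D{\left(0,5 \right)} \right)},254 \right)} - W{\left(244 \right)} = 135 - 244 \left(258 + 244\right) = 135 - 244 \cdot 502 = 135 - 122488 = -122353$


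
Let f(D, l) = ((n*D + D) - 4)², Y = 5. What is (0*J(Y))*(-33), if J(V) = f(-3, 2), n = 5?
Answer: 0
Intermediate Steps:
f(D, l) = (-4 + 6*D)² (f(D, l) = ((5*D + D) - 4)² = (6*D - 4)² = (-4 + 6*D)²)
J(V) = 484 (J(V) = 4*(-2 + 3*(-3))² = 4*(-2 - 9)² = 4*(-11)² = 4*121 = 484)
(0*J(Y))*(-33) = (0*484)*(-33) = 0*(-33) = 0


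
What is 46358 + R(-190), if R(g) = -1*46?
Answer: 46312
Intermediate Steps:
R(g) = -46
46358 + R(-190) = 46358 - 46 = 46312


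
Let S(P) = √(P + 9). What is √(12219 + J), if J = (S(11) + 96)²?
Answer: √(21455 + 384*√5) ≈ 149.38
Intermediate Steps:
S(P) = √(9 + P)
J = (96 + 2*√5)² (J = (√(9 + 11) + 96)² = (√20 + 96)² = (2*√5 + 96)² = (96 + 2*√5)² ≈ 10095.)
√(12219 + J) = √(12219 + (9236 + 384*√5)) = √(21455 + 384*√5)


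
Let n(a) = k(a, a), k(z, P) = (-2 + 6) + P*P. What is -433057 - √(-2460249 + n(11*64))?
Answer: -433057 - I*√1964629 ≈ -4.3306e+5 - 1401.7*I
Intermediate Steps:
k(z, P) = 4 + P²
n(a) = 4 + a²
-433057 - √(-2460249 + n(11*64)) = -433057 - √(-2460249 + (4 + (11*64)²)) = -433057 - √(-2460249 + (4 + 704²)) = -433057 - √(-2460249 + (4 + 495616)) = -433057 - √(-2460249 + 495620) = -433057 - √(-1964629) = -433057 - I*√1964629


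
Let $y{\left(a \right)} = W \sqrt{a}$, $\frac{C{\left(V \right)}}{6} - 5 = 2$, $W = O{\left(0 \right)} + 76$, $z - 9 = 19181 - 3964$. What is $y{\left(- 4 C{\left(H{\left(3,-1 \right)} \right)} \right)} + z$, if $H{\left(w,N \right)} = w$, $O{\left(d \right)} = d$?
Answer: $15226 + 152 i \sqrt{42} \approx 15226.0 + 985.07 i$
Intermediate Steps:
$z = 15226$ ($z = 9 + \left(19181 - 3964\right) = 9 + 15217 = 15226$)
$W = 76$ ($W = 0 + 76 = 76$)
$C{\left(V \right)} = 42$ ($C{\left(V \right)} = 30 + 6 \cdot 2 = 30 + 12 = 42$)
$y{\left(a \right)} = 76 \sqrt{a}$
$y{\left(- 4 C{\left(H{\left(3,-1 \right)} \right)} \right)} + z = 76 \sqrt{\left(-4\right) 42} + 15226 = 76 \sqrt{-168} + 15226 = 76 \cdot 2 i \sqrt{42} + 15226 = 152 i \sqrt{42} + 15226 = 15226 + 152 i \sqrt{42}$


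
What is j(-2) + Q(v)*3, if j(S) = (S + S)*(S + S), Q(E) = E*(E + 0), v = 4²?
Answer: 784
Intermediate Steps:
v = 16
Q(E) = E² (Q(E) = E*E = E²)
j(S) = 4*S² (j(S) = (2*S)*(2*S) = 4*S²)
j(-2) + Q(v)*3 = 4*(-2)² + 16²*3 = 4*4 + 256*3 = 16 + 768 = 784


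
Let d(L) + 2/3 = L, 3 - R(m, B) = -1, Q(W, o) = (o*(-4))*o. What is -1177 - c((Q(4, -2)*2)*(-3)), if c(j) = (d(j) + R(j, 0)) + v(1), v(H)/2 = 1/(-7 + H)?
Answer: -1276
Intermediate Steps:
Q(W, o) = -4*o² (Q(W, o) = (-4*o)*o = -4*o²)
R(m, B) = 4 (R(m, B) = 3 - 1*(-1) = 3 + 1 = 4)
d(L) = -⅔ + L
v(H) = 2/(-7 + H)
c(j) = 3 + j (c(j) = ((-⅔ + j) + 4) + 2/(-7 + 1) = (10/3 + j) + 2/(-6) = (10/3 + j) + 2*(-⅙) = (10/3 + j) - ⅓ = 3 + j)
-1177 - c((Q(4, -2)*2)*(-3)) = -1177 - (3 + (-4*(-2)²*2)*(-3)) = -1177 - (3 + (-4*4*2)*(-3)) = -1177 - (3 - 16*2*(-3)) = -1177 - (3 - 32*(-3)) = -1177 - (3 + 96) = -1177 - 1*99 = -1177 - 99 = -1276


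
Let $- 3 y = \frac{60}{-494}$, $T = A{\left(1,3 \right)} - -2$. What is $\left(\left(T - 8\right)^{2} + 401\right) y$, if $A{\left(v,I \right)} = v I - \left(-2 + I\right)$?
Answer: $\frac{4170}{247} \approx 16.883$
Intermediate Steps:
$A{\left(v,I \right)} = 2 - I + I v$ ($A{\left(v,I \right)} = I v - \left(-2 + I\right) = 2 - I + I v$)
$T = 4$ ($T = \left(2 - 3 + 3 \cdot 1\right) - -2 = \left(2 - 3 + 3\right) + 2 = 2 + 2 = 4$)
$y = \frac{10}{247}$ ($y = - \frac{60 \frac{1}{-494}}{3} = - \frac{60 \left(- \frac{1}{494}\right)}{3} = \left(- \frac{1}{3}\right) \left(- \frac{30}{247}\right) = \frac{10}{247} \approx 0.040486$)
$\left(\left(T - 8\right)^{2} + 401\right) y = \left(\left(4 - 8\right)^{2} + 401\right) \frac{10}{247} = \left(\left(-4\right)^{2} + 401\right) \frac{10}{247} = \left(16 + 401\right) \frac{10}{247} = 417 \cdot \frac{10}{247} = \frac{4170}{247}$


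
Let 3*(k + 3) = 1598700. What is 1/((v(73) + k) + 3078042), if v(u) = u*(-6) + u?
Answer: 1/3610574 ≈ 2.7696e-7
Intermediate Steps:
v(u) = -5*u (v(u) = -6*u + u = -5*u)
k = 532897 (k = -3 + (⅓)*1598700 = -3 + 532900 = 532897)
1/((v(73) + k) + 3078042) = 1/((-5*73 + 532897) + 3078042) = 1/((-365 + 532897) + 3078042) = 1/(532532 + 3078042) = 1/3610574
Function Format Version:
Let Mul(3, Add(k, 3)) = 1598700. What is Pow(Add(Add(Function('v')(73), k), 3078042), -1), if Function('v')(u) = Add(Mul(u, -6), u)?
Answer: Rational(1, 3610574) ≈ 2.7696e-7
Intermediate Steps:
Function('v')(u) = Mul(-5, u) (Function('v')(u) = Add(Mul(-6, u), u) = Mul(-5, u))
k = 532897 (k = Add(-3, Mul(Rational(1, 3), 1598700)) = Add(-3, 532900) = 532897)
Pow(Add(Add(Function('v')(73), k), 3078042), -1) = Pow(Add(Add(Mul(-5, 73), 532897), 3078042), -1) = Pow(Add(Add(-365, 532897), 3078042), -1) = Pow(Add(532532, 3078042), -1) = Pow(3610574, -1) = Rational(1, 3610574)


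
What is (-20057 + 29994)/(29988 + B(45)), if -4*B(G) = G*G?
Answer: 39748/117927 ≈ 0.33706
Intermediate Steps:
B(G) = -G²/4 (B(G) = -G*G/4 = -G²/4)
(-20057 + 29994)/(29988 + B(45)) = (-20057 + 29994)/(29988 - ¼*45²) = 9937/(29988 - ¼*2025) = 9937/(29988 - 2025/4) = 9937/(117927/4) = 9937*(4/117927) = 39748/117927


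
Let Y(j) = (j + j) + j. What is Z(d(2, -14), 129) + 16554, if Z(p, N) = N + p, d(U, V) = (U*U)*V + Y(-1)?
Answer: 16624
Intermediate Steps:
Y(j) = 3*j (Y(j) = 2*j + j = 3*j)
d(U, V) = -3 + V*U² (d(U, V) = (U*U)*V + 3*(-1) = U²*V - 3 = V*U² - 3 = -3 + V*U²)
Z(d(2, -14), 129) + 16554 = (129 + (-3 - 14*2²)) + 16554 = (129 + (-3 - 14*4)) + 16554 = (129 + (-3 - 56)) + 16554 = (129 - 59) + 16554 = 70 + 16554 = 16624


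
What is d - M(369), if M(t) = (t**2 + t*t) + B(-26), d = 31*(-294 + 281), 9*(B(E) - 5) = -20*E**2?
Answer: -2441050/9 ≈ -2.7123e+5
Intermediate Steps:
B(E) = 5 - 20*E**2/9 (B(E) = 5 + (-20*E**2)/9 = 5 - 20*E**2/9)
d = -403 (d = 31*(-13) = -403)
M(t) = -13475/9 + 2*t**2 (M(t) = (t**2 + t*t) + (5 - 20/9*(-26)**2) = (t**2 + t**2) + (5 - 20/9*676) = 2*t**2 + (5 - 13520/9) = 2*t**2 - 13475/9 = -13475/9 + 2*t**2)
d - M(369) = -403 - (-13475/9 + 2*369**2) = -403 - (-13475/9 + 2*136161) = -403 - (-13475/9 + 272322) = -403 - 1*2437423/9 = -403 - 2437423/9 = -2441050/9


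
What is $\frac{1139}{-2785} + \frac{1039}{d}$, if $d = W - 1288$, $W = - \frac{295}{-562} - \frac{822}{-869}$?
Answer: $- \frac{85153035809}{69994017513} \approx -1.2166$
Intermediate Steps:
$W = \frac{718319}{488378}$ ($W = \left(-295\right) \left(- \frac{1}{562}\right) - - \frac{822}{869} = \frac{295}{562} + \frac{822}{869} = \frac{718319}{488378} \approx 1.4708$)
$d = - \frac{628312545}{488378}$ ($d = \frac{718319}{488378} - 1288 = - \frac{628312545}{488378} \approx -1286.5$)
$\frac{1139}{-2785} + \frac{1039}{d} = \frac{1139}{-2785} + \frac{1039}{- \frac{628312545}{488378}} = 1139 \left(- \frac{1}{2785}\right) + 1039 \left(- \frac{488378}{628312545}\right) = - \frac{1139}{2785} - \frac{507424742}{628312545} = - \frac{85153035809}{69994017513}$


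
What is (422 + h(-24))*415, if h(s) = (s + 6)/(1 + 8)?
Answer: 174300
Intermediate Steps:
h(s) = ⅔ + s/9 (h(s) = (6 + s)/9 = (6 + s)*(⅑) = ⅔ + s/9)
(422 + h(-24))*415 = (422 + (⅔ + (⅑)*(-24)))*415 = (422 + (⅔ - 8/3))*415 = (422 - 2)*415 = 420*415 = 174300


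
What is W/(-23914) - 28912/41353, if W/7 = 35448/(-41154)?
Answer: -182331275394/260883553403 ≈ -0.69890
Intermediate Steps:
W = -41356/6859 (W = 7*(35448/(-41154)) = 7*(35448*(-1/41154)) = 7*(-5908/6859) = -41356/6859 ≈ -6.0294)
W/(-23914) - 28912/41353 = -41356/6859/(-23914) - 28912/41353 = -41356/6859*(-1/23914) - 28912*1/41353 = 20678/82013063 - 2224/3181 = -182331275394/260883553403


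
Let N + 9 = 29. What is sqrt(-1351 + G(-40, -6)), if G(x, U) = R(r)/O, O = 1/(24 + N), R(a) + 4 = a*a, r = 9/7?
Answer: I*sqrt(71259)/7 ≈ 38.135*I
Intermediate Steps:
r = 9/7 (r = 9*(1/7) = 9/7 ≈ 1.2857)
R(a) = -4 + a**2 (R(a) = -4 + a*a = -4 + a**2)
N = 20 (N = -9 + 29 = 20)
O = 1/44 (O = 1/(24 + 20) = 1/44 ≈ 0.022727)
G(x, U) = -5060/49 (G(x, U) = (-4 + (9/7)**2)/(1/44) = (-4 + 81/49)*44 = -115/49*44 = -5060/49)
sqrt(-1351 + G(-40, -6)) = sqrt(-1351 - 5060/49) = sqrt(-71259/49) = I*sqrt(71259)/7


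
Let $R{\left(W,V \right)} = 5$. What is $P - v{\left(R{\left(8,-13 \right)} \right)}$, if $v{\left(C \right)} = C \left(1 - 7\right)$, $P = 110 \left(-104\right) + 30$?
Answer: $-11380$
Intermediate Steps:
$P = -11410$ ($P = -11440 + 30 = -11410$)
$v{\left(C \right)} = - 6 C$ ($v{\left(C \right)} = C \left(-6\right) = - 6 C$)
$P - v{\left(R{\left(8,-13 \right)} \right)} = -11410 - \left(-6\right) 5 = -11410 - -30 = -11410 + 30 = -11380$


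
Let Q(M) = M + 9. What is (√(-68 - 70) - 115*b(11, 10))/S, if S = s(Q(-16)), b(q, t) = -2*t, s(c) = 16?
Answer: 575/4 + I*√138/16 ≈ 143.75 + 0.73421*I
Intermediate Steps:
Q(M) = 9 + M
S = 16
(√(-68 - 70) - 115*b(11, 10))/S = (√(-68 - 70) - (-230)*10)/16 = (√(-138) - 115*(-20))*(1/16) = (I*√138 + 2300)*(1/16) = (2300 + I*√138)*(1/16) = 575/4 + I*√138/16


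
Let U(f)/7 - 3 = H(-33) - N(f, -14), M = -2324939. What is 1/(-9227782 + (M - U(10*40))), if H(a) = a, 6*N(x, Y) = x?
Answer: -3/34656133 ≈ -8.6565e-8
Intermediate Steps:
N(x, Y) = x/6
U(f) = -210 - 7*f/6 (U(f) = 21 + 7*(-33 - f/6) = 21 + (-231 - 7*f/6) = -210 - 7*f/6)
1/(-9227782 + (M - U(10*40))) = 1/(-9227782 + (-2324939 - (-210 - 35*40/3))) = 1/(-9227782 + (-2324939 - (-210 - 7/6*400))) = 1/(-9227782 + (-2324939 - (-210 - 1400/3))) = 1/(-9227782 + (-2324939 - 1*(-2030/3))) = 1/(-9227782 + (-2324939 + 2030/3)) = 1/(-9227782 - 6972787/3) = 1/(-34656133/3) = -3/34656133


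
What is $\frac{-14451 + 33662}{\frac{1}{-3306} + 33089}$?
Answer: $\frac{63511566}{109392233} \approx 0.58059$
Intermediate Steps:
$\frac{-14451 + 33662}{\frac{1}{-3306} + 33089} = \frac{19211}{- \frac{1}{3306} + 33089} = \frac{19211}{\frac{109392233}{3306}} = 19211 \cdot \frac{3306}{109392233} = \frac{63511566}{109392233}$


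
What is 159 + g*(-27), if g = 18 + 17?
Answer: -786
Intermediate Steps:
g = 35
159 + g*(-27) = 159 + 35*(-27) = 159 - 945 = -786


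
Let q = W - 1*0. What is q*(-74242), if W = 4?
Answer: -296968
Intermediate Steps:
q = 4 (q = 4 - 1*0 = 4 + 0 = 4)
q*(-74242) = 4*(-74242) = -296968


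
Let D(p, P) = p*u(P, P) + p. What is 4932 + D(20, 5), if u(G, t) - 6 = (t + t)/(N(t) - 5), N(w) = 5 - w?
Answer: 5032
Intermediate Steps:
u(G, t) = 4 (u(G, t) = 6 + (t + t)/((5 - t) - 5) = 6 + (2*t)/((-t)) = 6 + (2*t)*(-1/t) = 6 - 2 = 4)
D(p, P) = 5*p (D(p, P) = p*4 + p = 4*p + p = 5*p)
4932 + D(20, 5) = 4932 + 5*20 = 4932 + 100 = 5032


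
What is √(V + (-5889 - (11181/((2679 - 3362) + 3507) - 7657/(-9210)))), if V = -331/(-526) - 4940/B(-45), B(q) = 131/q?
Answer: I*√210591318375957623703108330/224022363780 ≈ 64.778*I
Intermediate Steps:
V = 116973161/68906 (V = -331/(-526) - 4940/(131/(-45)) = -331*(-1/526) - 4940/(131*(-1/45)) = 331/526 - 4940/(-131/45) = 331/526 - 4940*(-45/131) = 331/526 + 222300/131 = 116973161/68906 ≈ 1697.6)
√(V + (-5889 - (11181/((2679 - 3362) + 3507) - 7657/(-9210)))) = √(116973161/68906 + (-5889 - (11181/((2679 - 3362) + 3507) - 7657/(-9210)))) = √(116973161/68906 + (-5889 - (11181/(-683 + 3507) - 7657*(-1/9210)))) = √(116973161/68906 + (-5889 - (11181/2824 + 7657/9210))) = √(116973161/68906 + (-5889 - 1*62300189/13004520)) = √(116973161/68906 + (-5889 - 62300189/13004520)) = √(116973161/68906 - 76645918469/13004520) = √(-1880091923168597/448044727560) = I*√210591318375957623703108330/224022363780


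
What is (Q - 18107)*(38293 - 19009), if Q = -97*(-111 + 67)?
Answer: -266871276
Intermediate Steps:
Q = 4268 (Q = -97*(-44) = 4268)
(Q - 18107)*(38293 - 19009) = (4268 - 18107)*(38293 - 19009) = -13839*19284 = -266871276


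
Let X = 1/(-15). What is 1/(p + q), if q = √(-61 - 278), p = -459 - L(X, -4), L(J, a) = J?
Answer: -103260/47465731 - 225*I*√339/47465731 ≈ -0.0021755 - 8.7277e-5*I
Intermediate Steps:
X = -1/15 ≈ -0.066667
p = -6884/15 (p = -459 - 1*(-1/15) = -459 + 1/15 = -6884/15 ≈ -458.93)
q = I*√339 (q = √(-339) = I*√339 ≈ 18.412*I)
1/(p + q) = 1/(-6884/15 + I*√339)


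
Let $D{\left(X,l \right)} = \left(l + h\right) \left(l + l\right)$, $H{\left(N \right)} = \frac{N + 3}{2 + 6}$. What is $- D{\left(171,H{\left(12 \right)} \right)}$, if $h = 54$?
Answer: $- \frac{6705}{32} \approx -209.53$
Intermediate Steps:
$H{\left(N \right)} = \frac{3}{8} + \frac{N}{8}$ ($H{\left(N \right)} = \frac{3 + N}{8} = \left(3 + N\right) \frac{1}{8} = \frac{3}{8} + \frac{N}{8}$)
$D{\left(X,l \right)} = 2 l \left(54 + l\right)$ ($D{\left(X,l \right)} = \left(l + 54\right) \left(l + l\right) = \left(54 + l\right) 2 l = 2 l \left(54 + l\right)$)
$- D{\left(171,H{\left(12 \right)} \right)} = - 2 \left(\frac{3}{8} + \frac{1}{8} \cdot 12\right) \left(54 + \left(\frac{3}{8} + \frac{1}{8} \cdot 12\right)\right) = - 2 \left(\frac{3}{8} + \frac{3}{2}\right) \left(54 + \left(\frac{3}{8} + \frac{3}{2}\right)\right) = - \frac{2 \cdot 15 \left(54 + \frac{15}{8}\right)}{8} = - \frac{2 \cdot 15 \cdot 447}{8 \cdot 8} = \left(-1\right) \frac{6705}{32} = - \frac{6705}{32}$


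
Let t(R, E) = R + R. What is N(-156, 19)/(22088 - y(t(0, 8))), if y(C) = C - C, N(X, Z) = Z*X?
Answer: -741/5522 ≈ -0.13419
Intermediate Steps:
t(R, E) = 2*R
N(X, Z) = X*Z
y(C) = 0
N(-156, 19)/(22088 - y(t(0, 8))) = (-156*19)/(22088 - 1*0) = -2964/(22088 + 0) = -2964/22088 = -2964*1/22088 = -741/5522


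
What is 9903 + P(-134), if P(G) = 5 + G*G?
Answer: 27864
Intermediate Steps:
P(G) = 5 + G²
9903 + P(-134) = 9903 + (5 + (-134)²) = 9903 + (5 + 17956) = 9903 + 17961 = 27864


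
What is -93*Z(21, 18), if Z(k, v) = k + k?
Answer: -3906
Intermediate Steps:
Z(k, v) = 2*k
-93*Z(21, 18) = -186*21 = -93*42 = -3906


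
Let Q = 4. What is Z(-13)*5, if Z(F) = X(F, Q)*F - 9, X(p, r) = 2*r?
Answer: -565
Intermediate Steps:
Z(F) = -9 + 8*F (Z(F) = (2*4)*F - 9 = 8*F - 9 = -9 + 8*F)
Z(-13)*5 = (-9 + 8*(-13))*5 = (-9 - 104)*5 = -113*5 = -565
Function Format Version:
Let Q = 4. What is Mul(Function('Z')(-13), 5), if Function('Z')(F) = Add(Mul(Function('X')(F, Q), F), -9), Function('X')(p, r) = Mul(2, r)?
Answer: -565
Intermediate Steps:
Function('Z')(F) = Add(-9, Mul(8, F)) (Function('Z')(F) = Add(Mul(Mul(2, 4), F), -9) = Add(Mul(8, F), -9) = Add(-9, Mul(8, F)))
Mul(Function('Z')(-13), 5) = Mul(Add(-9, Mul(8, -13)), 5) = Mul(Add(-9, -104), 5) = Mul(-113, 5) = -565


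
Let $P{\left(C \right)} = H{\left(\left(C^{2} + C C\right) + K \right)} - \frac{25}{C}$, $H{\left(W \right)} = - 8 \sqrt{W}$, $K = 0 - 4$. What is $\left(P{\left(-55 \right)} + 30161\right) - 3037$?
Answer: $\frac{298369}{11} - 8 \sqrt{6046} \approx 26502.0$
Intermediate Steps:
$K = -4$
$P{\left(C \right)} = - \frac{25}{C} - 8 \sqrt{-4 + 2 C^{2}}$ ($P{\left(C \right)} = - 8 \sqrt{\left(C^{2} + C C\right) - 4} - \frac{25}{C} = - 8 \sqrt{\left(C^{2} + C^{2}\right) - 4} - \frac{25}{C} = - 8 \sqrt{2 C^{2} - 4} - \frac{25}{C} = - 8 \sqrt{-4 + 2 C^{2}} - \frac{25}{C} = - \frac{25}{C} - 8 \sqrt{-4 + 2 C^{2}}$)
$\left(P{\left(-55 \right)} + 30161\right) - 3037 = \left(\left(- \frac{25}{-55} - 8 \sqrt{-4 + 2 \left(-55\right)^{2}}\right) + 30161\right) - 3037 = \left(\left(\left(-25\right) \left(- \frac{1}{55}\right) - 8 \sqrt{-4 + 2 \cdot 3025}\right) + 30161\right) - 3037 = \left(\left(\frac{5}{11} - 8 \sqrt{-4 + 6050}\right) + 30161\right) - 3037 = \left(\left(\frac{5}{11} - 8 \sqrt{6046}\right) + 30161\right) - 3037 = \left(\frac{331776}{11} - 8 \sqrt{6046}\right) - 3037 = \frac{298369}{11} - 8 \sqrt{6046}$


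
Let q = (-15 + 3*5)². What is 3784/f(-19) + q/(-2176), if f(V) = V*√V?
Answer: 3784*I*√19/361 ≈ 45.69*I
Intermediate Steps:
f(V) = V^(3/2)
q = 0 (q = (-15 + 15)² = 0² = 0)
3784/f(-19) + q/(-2176) = 3784/((-19)^(3/2)) + 0/(-2176) = 3784/((-19*I*√19)) + 0*(-1/2176) = 3784*(I*√19/361) + 0 = 3784*I*√19/361 + 0 = 3784*I*√19/361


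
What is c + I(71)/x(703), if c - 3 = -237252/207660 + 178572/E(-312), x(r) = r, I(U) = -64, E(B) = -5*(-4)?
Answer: 108641614081/12165415 ≈ 8930.4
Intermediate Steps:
E(B) = 20
c = 154541567/17305 (c = 3 + (-237252/207660 + 178572/20) = 3 + (-237252*1/207660 + 178572*(1/20)) = 3 + (-19771/17305 + 44643/5) = 3 + 154489652/17305 = 154541567/17305 ≈ 8930.5)
c + I(71)/x(703) = 154541567/17305 - 64/703 = 108641614081/12165415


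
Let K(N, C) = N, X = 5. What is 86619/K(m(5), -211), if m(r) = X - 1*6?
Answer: -86619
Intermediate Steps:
m(r) = -1 (m(r) = 5 - 1*6 = 5 - 6 = -1)
86619/K(m(5), -211) = 86619/(-1) = 86619*(-1) = -86619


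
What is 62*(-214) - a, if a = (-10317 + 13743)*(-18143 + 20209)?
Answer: -7091384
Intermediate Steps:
a = 7078116 (a = 3426*2066 = 7078116)
62*(-214) - a = 62*(-214) - 1*7078116 = -13268 - 7078116 = -7091384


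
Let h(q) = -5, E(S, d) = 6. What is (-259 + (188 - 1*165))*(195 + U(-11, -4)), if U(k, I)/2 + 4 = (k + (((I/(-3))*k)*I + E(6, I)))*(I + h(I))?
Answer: 183844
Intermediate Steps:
U(k, I) = -8 + 2*(-5 + I)*(6 + k - k*I²/3) (U(k, I) = -8 + 2*((k + (((I/(-3))*k)*I + 6))*(I - 5)) = -8 + 2*((k + (((I*(-⅓))*k)*I + 6))*(-5 + I)) = -8 + 2*((k + (((-I/3)*k)*I + 6))*(-5 + I)) = -8 + 2*((k + ((-I*k/3)*I + 6))*(-5 + I)) = -8 + 2*((k + (-k*I²/3 + 6))*(-5 + I)) = -8 + 2*((k + (6 - k*I²/3))*(-5 + I)) = -8 + 2*((6 + k - k*I²/3)*(-5 + I)) = -8 + 2*((-5 + I)*(6 + k - k*I²/3)) = -8 + 2*(-5 + I)*(6 + k - k*I²/3))
(-259 + (188 - 1*165))*(195 + U(-11, -4)) = (-259 + (188 - 1*165))*(195 + (-68 - 10*(-11) + 12*(-4) + 2*(-4)*(-11) - ⅔*(-11)*(-4)³ + (10/3)*(-11)*(-4)²)) = (-259 + (188 - 165))*(195 + (-68 + 110 - 48 + 88 - ⅔*(-11)*(-64) + (10/3)*(-11)*16)) = (-259 + 23)*(195 + (-68 + 110 - 48 + 88 - 1408/3 - 1760/3)) = -236*(195 - 974) = -236*(-779) = 183844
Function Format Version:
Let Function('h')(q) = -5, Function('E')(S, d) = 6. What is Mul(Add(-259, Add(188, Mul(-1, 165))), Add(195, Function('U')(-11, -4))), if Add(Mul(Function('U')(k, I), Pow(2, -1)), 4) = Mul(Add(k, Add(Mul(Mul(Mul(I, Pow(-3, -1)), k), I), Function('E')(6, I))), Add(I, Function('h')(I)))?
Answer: 183844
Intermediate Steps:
Function('U')(k, I) = Add(-8, Mul(2, Add(-5, I), Add(6, k, Mul(Rational(-1, 3), k, Pow(I, 2))))) (Function('U')(k, I) = Add(-8, Mul(2, Mul(Add(k, Add(Mul(Mul(Mul(I, Pow(-3, -1)), k), I), 6)), Add(I, -5)))) = Add(-8, Mul(2, Mul(Add(k, Add(Mul(Mul(Mul(I, Rational(-1, 3)), k), I), 6)), Add(-5, I)))) = Add(-8, Mul(2, Mul(Add(k, Add(Mul(Mul(Mul(Rational(-1, 3), I), k), I), 6)), Add(-5, I)))) = Add(-8, Mul(2, Mul(Add(k, Add(Mul(Mul(Rational(-1, 3), I, k), I), 6)), Add(-5, I)))) = Add(-8, Mul(2, Mul(Add(k, Add(Mul(Rational(-1, 3), k, Pow(I, 2)), 6)), Add(-5, I)))) = Add(-8, Mul(2, Mul(Add(k, Add(6, Mul(Rational(-1, 3), k, Pow(I, 2)))), Add(-5, I)))) = Add(-8, Mul(2, Mul(Add(6, k, Mul(Rational(-1, 3), k, Pow(I, 2))), Add(-5, I)))) = Add(-8, Mul(2, Mul(Add(-5, I), Add(6, k, Mul(Rational(-1, 3), k, Pow(I, 2)))))) = Add(-8, Mul(2, Add(-5, I), Add(6, k, Mul(Rational(-1, 3), k, Pow(I, 2))))))
Mul(Add(-259, Add(188, Mul(-1, 165))), Add(195, Function('U')(-11, -4))) = Mul(Add(-259, Add(188, Mul(-1, 165))), Add(195, Add(-68, Mul(-10, -11), Mul(12, -4), Mul(2, -4, -11), Mul(Rational(-2, 3), -11, Pow(-4, 3)), Mul(Rational(10, 3), -11, Pow(-4, 2))))) = Mul(Add(-259, Add(188, -165)), Add(195, Add(-68, 110, -48, 88, Mul(Rational(-2, 3), -11, -64), Mul(Rational(10, 3), -11, 16)))) = Mul(Add(-259, 23), Add(195, Add(-68, 110, -48, 88, Rational(-1408, 3), Rational(-1760, 3)))) = Mul(-236, Add(195, -974)) = Mul(-236, -779) = 183844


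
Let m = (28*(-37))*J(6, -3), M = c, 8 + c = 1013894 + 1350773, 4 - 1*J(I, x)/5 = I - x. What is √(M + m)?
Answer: √2390559 ≈ 1546.1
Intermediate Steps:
J(I, x) = 20 - 5*I + 5*x (J(I, x) = 20 - 5*(I - x) = 20 + (-5*I + 5*x) = 20 - 5*I + 5*x)
c = 2364659 (c = -8 + (1013894 + 1350773) = -8 + 2364667 = 2364659)
M = 2364659
m = 25900 (m = (28*(-37))*(20 - 5*6 + 5*(-3)) = -1036*(20 - 30 - 15) = -1036*(-25) = 25900)
√(M + m) = √(2364659 + 25900) = √2390559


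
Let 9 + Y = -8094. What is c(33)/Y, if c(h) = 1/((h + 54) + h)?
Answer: -1/972360 ≈ -1.0284e-6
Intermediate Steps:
Y = -8103 (Y = -9 - 8094 = -8103)
c(h) = 1/(54 + 2*h) (c(h) = 1/((54 + h) + h) = 1/(54 + 2*h))
c(33)/Y = (1/(2*(27 + 33)))/(-8103) = ((½)/60)*(-1/8103) = ((½)*(1/60))*(-1/8103) = (1/120)*(-1/8103) = -1/972360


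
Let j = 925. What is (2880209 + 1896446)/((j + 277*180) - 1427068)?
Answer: -4776655/1376283 ≈ -3.4707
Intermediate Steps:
(2880209 + 1896446)/((j + 277*180) - 1427068) = (2880209 + 1896446)/((925 + 277*180) - 1427068) = 4776655/((925 + 49860) - 1427068) = 4776655/(50785 - 1427068) = 4776655/(-1376283) = 4776655*(-1/1376283) = -4776655/1376283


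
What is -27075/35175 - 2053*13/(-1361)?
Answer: 12025820/638309 ≈ 18.840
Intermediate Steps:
-27075/35175 - 2053*13/(-1361) = -27075*1/35175 - 26689*(-1/1361) = -361/469 + 26689/1361 = 12025820/638309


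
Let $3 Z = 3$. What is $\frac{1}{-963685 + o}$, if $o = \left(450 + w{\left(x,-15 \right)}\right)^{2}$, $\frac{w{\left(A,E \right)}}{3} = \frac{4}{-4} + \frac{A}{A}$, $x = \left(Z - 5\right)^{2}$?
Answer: $- \frac{1}{761185} \approx -1.3137 \cdot 10^{-6}$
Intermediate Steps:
$Z = 1$ ($Z = \frac{1}{3} \cdot 3 = 1$)
$x = 16$ ($x = \left(1 - 5\right)^{2} = \left(-4\right)^{2} = 16$)
$w{\left(A,E \right)} = 0$ ($w{\left(A,E \right)} = 3 \left(\frac{4}{-4} + \frac{A}{A}\right) = 3 \left(4 \left(- \frac{1}{4}\right) + 1\right) = 3 \left(-1 + 1\right) = 3 \cdot 0 = 0$)
$o = 202500$ ($o = \left(450 + 0\right)^{2} = 450^{2} = 202500$)
$\frac{1}{-963685 + o} = \frac{1}{-963685 + 202500} = \frac{1}{-761185} = - \frac{1}{761185}$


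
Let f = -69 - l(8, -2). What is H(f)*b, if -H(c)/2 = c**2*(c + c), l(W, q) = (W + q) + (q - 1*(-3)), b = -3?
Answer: -5267712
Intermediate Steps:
l(W, q) = 3 + W + 2*q (l(W, q) = (W + q) + (q + 3) = (W + q) + (3 + q) = 3 + W + 2*q)
f = -76 (f = -69 - (3 + 8 + 2*(-2)) = -69 - (3 + 8 - 4) = -69 - 1*7 = -69 - 7 = -76)
H(c) = -4*c**3 (H(c) = -2*c**2*(c + c) = -2*c**2*2*c = -4*c**3)
H(f)*b = -4*(-76)**3*(-3) = -4*(-438976)*(-3) = 1755904*(-3) = -5267712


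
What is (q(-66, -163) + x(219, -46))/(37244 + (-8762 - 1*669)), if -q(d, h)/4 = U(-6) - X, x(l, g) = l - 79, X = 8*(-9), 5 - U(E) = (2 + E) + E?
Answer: -208/27813 ≈ -0.0074785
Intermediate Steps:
U(E) = 3 - 2*E (U(E) = 5 - ((2 + E) + E) = 5 - (2 + 2*E) = 5 + (-2 - 2*E) = 3 - 2*E)
X = -72
x(l, g) = -79 + l
q(d, h) = -348 (q(d, h) = -4*((3 - 2*(-6)) - 1*(-72)) = -4*((3 + 12) + 72) = -4*(15 + 72) = -4*87 = -348)
(q(-66, -163) + x(219, -46))/(37244 + (-8762 - 1*669)) = (-348 + (-79 + 219))/(37244 + (-8762 - 1*669)) = (-348 + 140)/(37244 + (-8762 - 669)) = -208/(37244 - 9431) = -208/27813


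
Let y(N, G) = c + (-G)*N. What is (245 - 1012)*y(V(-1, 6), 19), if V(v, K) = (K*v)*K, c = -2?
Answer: -523094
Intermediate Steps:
V(v, K) = v*K²
y(N, G) = -2 - G*N (y(N, G) = -2 + (-G)*N = -2 - G*N)
(245 - 1012)*y(V(-1, 6), 19) = (245 - 1012)*(-2 - 1*19*(-1*6²)) = -767*(-2 - 1*19*(-1*36)) = -767*(-2 - 1*19*(-36)) = -767*(-2 + 684) = -767*682 = -523094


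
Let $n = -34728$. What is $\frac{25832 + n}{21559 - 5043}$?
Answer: $- \frac{2224}{4129} \approx -0.53863$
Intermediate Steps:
$\frac{25832 + n}{21559 - 5043} = \frac{25832 - 34728}{21559 - 5043} = - \frac{8896}{16516} = \left(-8896\right) \frac{1}{16516} = - \frac{2224}{4129}$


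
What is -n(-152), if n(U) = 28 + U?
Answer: 124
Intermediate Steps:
-n(-152) = -(28 - 152) = -1*(-124) = 124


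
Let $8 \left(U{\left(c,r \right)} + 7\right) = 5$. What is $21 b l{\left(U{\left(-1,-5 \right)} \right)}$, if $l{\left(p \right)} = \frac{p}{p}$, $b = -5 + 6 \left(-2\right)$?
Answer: $-357$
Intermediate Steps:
$U{\left(c,r \right)} = - \frac{51}{8}$ ($U{\left(c,r \right)} = -7 + \frac{1}{8} \cdot 5 = -7 + \frac{5}{8} = - \frac{51}{8}$)
$b = -17$ ($b = -5 - 12 = -17$)
$l{\left(p \right)} = 1$
$21 b l{\left(U{\left(-1,-5 \right)} \right)} = 21 \left(-17\right) 1 = \left(-357\right) 1 = -357$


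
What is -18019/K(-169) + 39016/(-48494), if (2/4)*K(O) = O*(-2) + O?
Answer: -443500397/8195486 ≈ -54.115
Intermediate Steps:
K(O) = -2*O (K(O) = 2*(O*(-2) + O) = 2*(-2*O + O) = 2*(-O) = -2*O)
-18019/K(-169) + 39016/(-48494) = -18019/((-2*(-169))) + 39016/(-48494) = -18019/338 + 39016*(-1/48494) = -18019*1/338 - 19508/24247 = -18019/338 - 19508/24247 = -443500397/8195486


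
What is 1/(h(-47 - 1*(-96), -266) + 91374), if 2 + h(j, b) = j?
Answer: 1/91421 ≈ 1.0938e-5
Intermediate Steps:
h(j, b) = -2 + j
1/(h(-47 - 1*(-96), -266) + 91374) = 1/((-2 + (-47 - 1*(-96))) + 91374) = 1/((-2 + (-47 + 96)) + 91374) = 1/((-2 + 49) + 91374) = 1/(47 + 91374) = 1/91421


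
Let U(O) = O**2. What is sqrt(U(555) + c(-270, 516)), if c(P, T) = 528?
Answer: 7*sqrt(6297) ≈ 555.48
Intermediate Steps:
sqrt(U(555) + c(-270, 516)) = sqrt(555**2 + 528) = sqrt(308025 + 528) = sqrt(308553) = 7*sqrt(6297)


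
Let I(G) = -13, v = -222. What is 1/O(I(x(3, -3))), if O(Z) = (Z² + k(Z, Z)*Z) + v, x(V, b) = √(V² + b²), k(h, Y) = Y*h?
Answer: -1/2250 ≈ -0.00044444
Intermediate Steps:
O(Z) = -222 + Z² + Z³ (O(Z) = (Z² + (Z*Z)*Z) - 222 = (Z² + Z²*Z) - 222 = (Z² + Z³) - 222 = -222 + Z² + Z³)
1/O(I(x(3, -3))) = 1/(-222 + (-13)² + (-13)³) = 1/(-222 + 169 - 2197) = 1/(-2250) = -1/2250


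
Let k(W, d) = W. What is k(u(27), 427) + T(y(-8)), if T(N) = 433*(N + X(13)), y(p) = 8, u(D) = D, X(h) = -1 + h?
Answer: 8687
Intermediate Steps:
T(N) = 5196 + 433*N (T(N) = 433*(N + (-1 + 13)) = 433*(N + 12) = 433*(12 + N) = 5196 + 433*N)
k(u(27), 427) + T(y(-8)) = 27 + (5196 + 433*8) = 27 + (5196 + 3464) = 27 + 8660 = 8687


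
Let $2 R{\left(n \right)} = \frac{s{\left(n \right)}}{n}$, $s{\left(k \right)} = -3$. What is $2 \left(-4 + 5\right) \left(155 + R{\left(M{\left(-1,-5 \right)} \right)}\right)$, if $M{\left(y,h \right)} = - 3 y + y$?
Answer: $\frac{617}{2} \approx 308.5$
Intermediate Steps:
$M{\left(y,h \right)} = - 2 y$
$R{\left(n \right)} = - \frac{3}{2 n}$ ($R{\left(n \right)} = \frac{\left(-3\right) \frac{1}{n}}{2} = - \frac{3}{2 n}$)
$2 \left(-4 + 5\right) \left(155 + R{\left(M{\left(-1,-5 \right)} \right)}\right) = 2 \left(-4 + 5\right) \left(155 - \frac{3}{2 \left(\left(-2\right) \left(-1\right)\right)}\right) = 2 \cdot 1 \left(155 - \frac{3}{2 \cdot 2}\right) = 2 \left(155 - \frac{3}{4}\right) = 2 \cdot \frac{617}{4} = \frac{617}{2}$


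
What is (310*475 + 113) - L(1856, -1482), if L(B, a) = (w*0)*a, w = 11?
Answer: 147363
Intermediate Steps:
L(B, a) = 0 (L(B, a) = (11*0)*a = 0*a = 0)
(310*475 + 113) - L(1856, -1482) = (310*475 + 113) - 1*0 = (147250 + 113) + 0 = 147363 + 0 = 147363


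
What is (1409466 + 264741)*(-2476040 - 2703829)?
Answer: -8672172938883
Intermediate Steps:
(1409466 + 264741)*(-2476040 - 2703829) = 1674207*(-5179869) = -8672172938883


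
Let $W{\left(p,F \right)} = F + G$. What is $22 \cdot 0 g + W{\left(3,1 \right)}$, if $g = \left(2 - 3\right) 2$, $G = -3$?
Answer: $-2$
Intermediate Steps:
$g = -2$ ($g = \left(-1\right) 2 = -2$)
$W{\left(p,F \right)} = -3 + F$ ($W{\left(p,F \right)} = F - 3 = -3 + F$)
$22 \cdot 0 g + W{\left(3,1 \right)} = 22 \cdot 0 \left(-2\right) + \left(-3 + 1\right) = 22 \cdot 0 - 2 = 0 - 2 = -2$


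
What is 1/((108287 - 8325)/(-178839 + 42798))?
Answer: -411/302 ≈ -1.3609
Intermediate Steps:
1/((108287 - 8325)/(-178839 + 42798)) = 1/(99962/(-136041)) = 1/(99962*(-1/136041)) = 1/(-302/411) = -411/302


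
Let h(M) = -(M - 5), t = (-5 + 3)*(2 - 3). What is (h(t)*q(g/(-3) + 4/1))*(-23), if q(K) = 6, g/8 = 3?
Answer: -414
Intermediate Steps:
g = 24 (g = 8*3 = 24)
t = 2 (t = -2*(-1) = 2)
h(M) = 5 - M (h(M) = -(-5 + M) = 5 - M)
(h(t)*q(g/(-3) + 4/1))*(-23) = ((5 - 1*2)*6)*(-23) = ((5 - 2)*6)*(-23) = (3*6)*(-23) = 18*(-23) = -414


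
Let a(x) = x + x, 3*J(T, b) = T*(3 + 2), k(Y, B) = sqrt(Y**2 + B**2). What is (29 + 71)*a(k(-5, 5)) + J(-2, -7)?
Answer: -10/3 + 1000*sqrt(2) ≈ 1410.9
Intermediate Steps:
k(Y, B) = sqrt(B**2 + Y**2)
J(T, b) = 5*T/3 (J(T, b) = (T*(3 + 2))/3 = (T*5)/3 = (5*T)/3 = 5*T/3)
a(x) = 2*x
(29 + 71)*a(k(-5, 5)) + J(-2, -7) = (29 + 71)*(2*sqrt(5**2 + (-5)**2)) + (5/3)*(-2) = 100*(2*sqrt(25 + 25)) - 10/3 = 100*(2*sqrt(50)) - 10/3 = 100*(2*(5*sqrt(2))) - 10/3 = 100*(10*sqrt(2)) - 10/3 = 1000*sqrt(2) - 10/3 = -10/3 + 1000*sqrt(2)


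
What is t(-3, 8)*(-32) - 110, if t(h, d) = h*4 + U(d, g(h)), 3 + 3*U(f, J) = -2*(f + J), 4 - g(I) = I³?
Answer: 1138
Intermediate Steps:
g(I) = 4 - I³
U(f, J) = -1 - 2*J/3 - 2*f/3 (U(f, J) = -1 + (-2*(f + J))/3 = -1 + (-2*(J + f))/3 = -1 + (-2*J - 2*f)/3 = -1 + (-2*J/3 - 2*f/3) = -1 - 2*J/3 - 2*f/3)
t(h, d) = -11/3 + 4*h - 2*d/3 + 2*h³/3 (t(h, d) = h*4 + (-1 - 2*(4 - h³)/3 - 2*d/3) = 4*h + (-1 + (-8/3 + 2*h³/3) - 2*d/3) = 4*h + (-11/3 - 2*d/3 + 2*h³/3) = -11/3 + 4*h - 2*d/3 + 2*h³/3)
t(-3, 8)*(-32) - 110 = (-11/3 + 4*(-3) - ⅔*8 + (⅔)*(-3)³)*(-32) - 110 = (-11/3 - 12 - 16/3 + (⅔)*(-27))*(-32) - 110 = (-11/3 - 12 - 16/3 - 18)*(-32) - 110 = -39*(-32) - 110 = 1248 - 110 = 1138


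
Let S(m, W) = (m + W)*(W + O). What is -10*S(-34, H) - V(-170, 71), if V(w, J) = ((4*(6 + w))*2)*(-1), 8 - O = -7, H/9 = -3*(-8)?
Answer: -421732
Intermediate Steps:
H = 216 (H = 9*(-3*(-8)) = 9*24 = 216)
O = 15 (O = 8 - 1*(-7) = 8 + 7 = 15)
V(w, J) = -48 - 8*w (V(w, J) = ((24 + 4*w)*2)*(-1) = (48 + 8*w)*(-1) = -48 - 8*w)
S(m, W) = (15 + W)*(W + m) (S(m, W) = (m + W)*(W + 15) = (W + m)*(15 + W) = (15 + W)*(W + m))
-10*S(-34, H) - V(-170, 71) = -10*(216² + 15*216 + 15*(-34) + 216*(-34)) - (-48 - 8*(-170)) = -10*(46656 + 3240 - 510 - 7344) - (-48 + 1360) = -10*42042 - 1*1312 = -420420 - 1312 = -421732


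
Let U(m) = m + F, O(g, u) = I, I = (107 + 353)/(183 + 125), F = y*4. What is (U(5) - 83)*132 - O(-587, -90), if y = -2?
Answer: -874219/77 ≈ -11354.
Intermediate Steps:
F = -8 (F = -2*4 = -8)
I = 115/77 (I = 460/308 = 460*(1/308) = 115/77 ≈ 1.4935)
O(g, u) = 115/77
U(m) = -8 + m (U(m) = m - 8 = -8 + m)
(U(5) - 83)*132 - O(-587, -90) = ((-8 + 5) - 83)*132 - 1*115/77 = (-3 - 83)*132 - 115/77 = -86*132 - 115/77 = -11352 - 115/77 = -874219/77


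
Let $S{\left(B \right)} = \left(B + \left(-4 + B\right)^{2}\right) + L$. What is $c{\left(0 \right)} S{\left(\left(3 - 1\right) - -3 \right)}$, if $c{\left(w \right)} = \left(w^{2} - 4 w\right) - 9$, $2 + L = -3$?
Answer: $-9$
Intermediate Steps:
$L = -5$ ($L = -2 - 3 = -5$)
$c{\left(w \right)} = -9 + w^{2} - 4 w$
$S{\left(B \right)} = -5 + B + \left(-4 + B\right)^{2}$ ($S{\left(B \right)} = \left(B + \left(-4 + B\right)^{2}\right) - 5 = -5 + B + \left(-4 + B\right)^{2}$)
$c{\left(0 \right)} S{\left(\left(3 - 1\right) - -3 \right)} = \left(-9 + 0^{2} - 0\right) \left(-5 + \left(\left(3 - 1\right) - -3\right) + \left(-4 + \left(\left(3 - 1\right) - -3\right)\right)^{2}\right) = \left(-9 + 0 + 0\right) \left(-5 + \left(2 + 3\right) + \left(-4 + \left(2 + 3\right)\right)^{2}\right) = - 9 \left(-5 + 5 + \left(-4 + 5\right)^{2}\right) = - 9 \left(-5 + 5 + 1^{2}\right) = - 9 \left(-5 + 5 + 1\right) = \left(-9\right) 1 = -9$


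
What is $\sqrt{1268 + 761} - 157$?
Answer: $-157 + \sqrt{2029} \approx -111.96$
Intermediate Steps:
$\sqrt{1268 + 761} - 157 = \sqrt{2029} - 157 = -157 + \sqrt{2029}$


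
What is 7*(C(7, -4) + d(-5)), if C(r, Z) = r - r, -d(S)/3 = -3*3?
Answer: 189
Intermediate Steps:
d(S) = 27 (d(S) = -(-9)*3 = -3*(-9) = 27)
C(r, Z) = 0
7*(C(7, -4) + d(-5)) = 7*(0 + 27) = 7*27 = 189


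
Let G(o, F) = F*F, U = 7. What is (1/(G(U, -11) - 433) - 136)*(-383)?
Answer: 16251839/312 ≈ 52089.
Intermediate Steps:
G(o, F) = F²
(1/(G(U, -11) - 433) - 136)*(-383) = (1/((-11)² - 433) - 136)*(-383) = (1/(121 - 433) - 136)*(-383) = (1/(-312) - 136)*(-383) = (-1/312 - 136)*(-383) = -42433/312*(-383) = 16251839/312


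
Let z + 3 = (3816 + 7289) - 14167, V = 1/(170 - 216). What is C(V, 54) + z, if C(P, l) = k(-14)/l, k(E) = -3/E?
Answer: -772379/252 ≈ -3065.0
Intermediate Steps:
V = -1/46 (V = 1/(-46) = -1/46 ≈ -0.021739)
C(P, l) = 3/(14*l) (C(P, l) = (-3/(-14))/l = (-3*(-1/14))/l = 3/(14*l))
z = -3065 (z = -3 + ((3816 + 7289) - 14167) = -3 + (11105 - 14167) = -3 - 3062 = -3065)
C(V, 54) + z = (3/14)/54 - 3065 = (3/14)*(1/54) - 3065 = 1/252 - 3065 = -772379/252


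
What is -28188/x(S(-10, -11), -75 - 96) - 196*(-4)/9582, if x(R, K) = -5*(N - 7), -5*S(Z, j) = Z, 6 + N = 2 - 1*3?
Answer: -67510634/167685 ≈ -402.60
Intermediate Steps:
N = -7 (N = -6 + (2 - 1*3) = -6 + (2 - 3) = -6 - 1 = -7)
S(Z, j) = -Z/5
x(R, K) = 70 (x(R, K) = -5*(-7 - 7) = -5*(-14) = 70)
-28188/x(S(-10, -11), -75 - 96) - 196*(-4)/9582 = -28188/70 - 196*(-4)/9582 = -28188*1/70 + 784*(1/9582) = -14094/35 + 392/4791 = -67510634/167685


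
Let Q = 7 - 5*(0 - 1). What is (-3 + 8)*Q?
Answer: 60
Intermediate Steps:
Q = 12 (Q = 7 - 5*(-1) = 7 + 5 = 12)
(-3 + 8)*Q = (-3 + 8)*12 = 5*12 = 60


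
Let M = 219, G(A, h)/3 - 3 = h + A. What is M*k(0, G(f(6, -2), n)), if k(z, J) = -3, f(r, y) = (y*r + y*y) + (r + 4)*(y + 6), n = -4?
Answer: -657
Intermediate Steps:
f(r, y) = y² + r*y + (4 + r)*(6 + y) (f(r, y) = (r*y + y²) + (4 + r)*(6 + y) = (y² + r*y) + (4 + r)*(6 + y) = y² + r*y + (4 + r)*(6 + y))
G(A, h) = 9 + 3*A + 3*h (G(A, h) = 9 + 3*(h + A) = 9 + 3*(A + h) = 9 + (3*A + 3*h) = 9 + 3*A + 3*h)
M*k(0, G(f(6, -2), n)) = 219*(-3) = -657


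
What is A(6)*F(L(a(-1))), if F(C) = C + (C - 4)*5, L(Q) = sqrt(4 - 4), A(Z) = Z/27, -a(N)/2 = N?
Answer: -40/9 ≈ -4.4444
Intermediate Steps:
a(N) = -2*N
A(Z) = Z/27 (A(Z) = Z*(1/27) = Z/27)
L(Q) = 0 (L(Q) = sqrt(0) = 0)
F(C) = -20 + 6*C (F(C) = C + (-4 + C)*5 = C + (-20 + 5*C) = -20 + 6*C)
A(6)*F(L(a(-1))) = ((1/27)*6)*(-20 + 6*0) = 2*(-20 + 0)/9 = (2/9)*(-20) = -40/9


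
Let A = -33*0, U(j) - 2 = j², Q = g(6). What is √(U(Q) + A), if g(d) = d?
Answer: √38 ≈ 6.1644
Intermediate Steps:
Q = 6
U(j) = 2 + j²
A = 0
√(U(Q) + A) = √((2 + 6²) + 0) = √((2 + 36) + 0) = √(38 + 0) = √38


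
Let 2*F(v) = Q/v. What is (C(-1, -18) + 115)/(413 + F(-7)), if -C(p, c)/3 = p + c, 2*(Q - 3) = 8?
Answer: 344/825 ≈ 0.41697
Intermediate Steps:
Q = 7 (Q = 3 + (1/2)*8 = 3 + 4 = 7)
C(p, c) = -3*c - 3*p (C(p, c) = -3*(p + c) = -3*(c + p) = -3*c - 3*p)
F(v) = 7/(2*v) (F(v) = (7/v)/2 = 7/(2*v))
(C(-1, -18) + 115)/(413 + F(-7)) = ((-3*(-18) - 3*(-1)) + 115)/(413 + (7/2)/(-7)) = ((54 + 3) + 115)/(413 + (7/2)*(-1/7)) = (57 + 115)/(413 - 1/2) = 172/(825/2) = 172*(2/825) = 344/825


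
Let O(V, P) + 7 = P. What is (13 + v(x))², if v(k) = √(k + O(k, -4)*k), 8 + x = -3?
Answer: (13 + √110)² ≈ 551.69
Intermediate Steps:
x = -11 (x = -8 - 3 = -11)
O(V, P) = -7 + P
v(k) = √10*√(-k) (v(k) = √(k + (-7 - 4)*k) = √(k - 11*k) = √(-10*k) = √10*√(-k))
(13 + v(x))² = (13 + √10*√(-1*(-11)))² = (13 + √10*√11)² = (13 + √110)²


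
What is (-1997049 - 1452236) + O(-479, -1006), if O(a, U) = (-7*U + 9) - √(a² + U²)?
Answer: -3442234 - √1241477 ≈ -3.4433e+6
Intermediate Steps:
O(a, U) = 9 - √(U² + a²) - 7*U (O(a, U) = (9 - 7*U) - √(U² + a²) = 9 - √(U² + a²) - 7*U)
(-1997049 - 1452236) + O(-479, -1006) = (-1997049 - 1452236) + (9 - √((-1006)² + (-479)²) - 7*(-1006)) = -3449285 + (9 - √(1012036 + 229441) + 7042) = -3449285 + (9 - √1241477 + 7042) = -3449285 + (7051 - √1241477) = -3442234 - √1241477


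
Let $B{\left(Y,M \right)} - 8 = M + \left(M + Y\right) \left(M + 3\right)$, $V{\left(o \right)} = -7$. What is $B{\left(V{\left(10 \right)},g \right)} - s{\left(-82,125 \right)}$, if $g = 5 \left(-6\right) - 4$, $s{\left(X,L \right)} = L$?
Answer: $1120$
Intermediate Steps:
$g = -34$ ($g = -30 - 4 = -34$)
$B{\left(Y,M \right)} = 8 + M + \left(3 + M\right) \left(M + Y\right)$ ($B{\left(Y,M \right)} = 8 + \left(M + \left(M + Y\right) \left(M + 3\right)\right) = 8 + \left(M + \left(M + Y\right) \left(3 + M\right)\right) = 8 + \left(M + \left(3 + M\right) \left(M + Y\right)\right) = 8 + M + \left(3 + M\right) \left(M + Y\right)$)
$B{\left(V{\left(10 \right)},g \right)} - s{\left(-82,125 \right)} = \left(8 + \left(-34\right)^{2} + 3 \left(-7\right) + 4 \left(-34\right) - -238\right) - 125 = \left(8 + 1156 - 21 - 136 + 238\right) - 125 = 1245 - 125 = 1120$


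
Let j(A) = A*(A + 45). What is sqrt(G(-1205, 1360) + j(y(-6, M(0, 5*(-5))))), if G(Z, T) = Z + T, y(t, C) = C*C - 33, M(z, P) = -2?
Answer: I*sqrt(309) ≈ 17.578*I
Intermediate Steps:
y(t, C) = -33 + C**2 (y(t, C) = C**2 - 33 = -33 + C**2)
j(A) = A*(45 + A)
G(Z, T) = T + Z
sqrt(G(-1205, 1360) + j(y(-6, M(0, 5*(-5))))) = sqrt((1360 - 1205) + (-33 + (-2)**2)*(45 + (-33 + (-2)**2))) = sqrt(155 + (-33 + 4)*(45 + (-33 + 4))) = sqrt(155 - 29*(45 - 29)) = sqrt(155 - 29*16) = sqrt(155 - 464) = sqrt(-309) = I*sqrt(309)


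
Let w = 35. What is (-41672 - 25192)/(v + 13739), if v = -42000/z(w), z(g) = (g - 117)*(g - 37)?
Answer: -2741424/552799 ≈ -4.9592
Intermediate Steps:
z(g) = (-117 + g)*(-37 + g)
v = -10500/41 (v = -42000/(4329 + 35**2 - 154*35) = -42000/(4329 + 1225 - 5390) = -42000/164 = -42000*1/164 = -10500/41 ≈ -256.10)
(-41672 - 25192)/(v + 13739) = (-41672 - 25192)/(-10500/41 + 13739) = -66864/552799/41 = -66864*41/552799 = -2741424/552799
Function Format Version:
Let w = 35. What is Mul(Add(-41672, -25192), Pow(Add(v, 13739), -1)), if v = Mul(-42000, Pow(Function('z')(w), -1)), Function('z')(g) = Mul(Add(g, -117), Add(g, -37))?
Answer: Rational(-2741424, 552799) ≈ -4.9592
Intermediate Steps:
Function('z')(g) = Mul(Add(-117, g), Add(-37, g))
v = Rational(-10500, 41) (v = Mul(-42000, Pow(Add(4329, Pow(35, 2), Mul(-154, 35)), -1)) = Mul(-42000, Pow(Add(4329, 1225, -5390), -1)) = Mul(-42000, Pow(164, -1)) = Mul(-42000, Rational(1, 164)) = Rational(-10500, 41) ≈ -256.10)
Mul(Add(-41672, -25192), Pow(Add(v, 13739), -1)) = Mul(Add(-41672, -25192), Pow(Add(Rational(-10500, 41), 13739), -1)) = Mul(-66864, Pow(Rational(552799, 41), -1)) = Mul(-66864, Rational(41, 552799)) = Rational(-2741424, 552799)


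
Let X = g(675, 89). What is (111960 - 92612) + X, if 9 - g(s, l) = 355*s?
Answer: -220268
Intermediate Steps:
g(s, l) = 9 - 355*s
X = -239616 (X = 9 - 355*675 = 9 - 239625 = -239616)
(111960 - 92612) + X = (111960 - 92612) - 239616 = 19348 - 239616 = -220268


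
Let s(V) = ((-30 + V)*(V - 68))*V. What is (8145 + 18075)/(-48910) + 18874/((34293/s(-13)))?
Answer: -1393306066344/55909021 ≈ -24921.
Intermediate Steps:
s(V) = V*(-68 + V)*(-30 + V) (s(V) = ((-30 + V)*(-68 + V))*V = ((-68 + V)*(-30 + V))*V = V*(-68 + V)*(-30 + V))
(8145 + 18075)/(-48910) + 18874/((34293/s(-13))) = (8145 + 18075)/(-48910) + 18874/((34293/((-13*(2040 + (-13)² - 98*(-13)))))) = 26220*(-1/48910) + 18874/((34293/((-13*(2040 + 169 + 1274))))) = -2622/4891 + 18874/((34293/((-13*3483)))) = -2622/4891 + 18874/((34293/(-45279))) = -2622/4891 + 18874/((34293*(-1/45279))) = -2622/4891 + 18874/(-11431/15093) = -2622/4891 + 18874*(-15093/11431) = -2622/4891 - 284865282/11431 = -1393306066344/55909021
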